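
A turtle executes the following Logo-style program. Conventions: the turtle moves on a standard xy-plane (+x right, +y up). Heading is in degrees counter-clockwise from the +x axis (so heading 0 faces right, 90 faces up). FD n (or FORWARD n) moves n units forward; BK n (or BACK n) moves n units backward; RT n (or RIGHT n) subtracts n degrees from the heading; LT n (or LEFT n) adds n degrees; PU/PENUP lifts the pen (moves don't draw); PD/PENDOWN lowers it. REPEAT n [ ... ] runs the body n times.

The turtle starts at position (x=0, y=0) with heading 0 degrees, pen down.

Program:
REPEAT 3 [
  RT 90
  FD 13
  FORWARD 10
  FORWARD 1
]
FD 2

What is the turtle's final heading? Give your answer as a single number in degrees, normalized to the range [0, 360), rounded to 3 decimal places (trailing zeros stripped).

Answer: 90

Derivation:
Executing turtle program step by step:
Start: pos=(0,0), heading=0, pen down
REPEAT 3 [
  -- iteration 1/3 --
  RT 90: heading 0 -> 270
  FD 13: (0,0) -> (0,-13) [heading=270, draw]
  FD 10: (0,-13) -> (0,-23) [heading=270, draw]
  FD 1: (0,-23) -> (0,-24) [heading=270, draw]
  -- iteration 2/3 --
  RT 90: heading 270 -> 180
  FD 13: (0,-24) -> (-13,-24) [heading=180, draw]
  FD 10: (-13,-24) -> (-23,-24) [heading=180, draw]
  FD 1: (-23,-24) -> (-24,-24) [heading=180, draw]
  -- iteration 3/3 --
  RT 90: heading 180 -> 90
  FD 13: (-24,-24) -> (-24,-11) [heading=90, draw]
  FD 10: (-24,-11) -> (-24,-1) [heading=90, draw]
  FD 1: (-24,-1) -> (-24,0) [heading=90, draw]
]
FD 2: (-24,0) -> (-24,2) [heading=90, draw]
Final: pos=(-24,2), heading=90, 10 segment(s) drawn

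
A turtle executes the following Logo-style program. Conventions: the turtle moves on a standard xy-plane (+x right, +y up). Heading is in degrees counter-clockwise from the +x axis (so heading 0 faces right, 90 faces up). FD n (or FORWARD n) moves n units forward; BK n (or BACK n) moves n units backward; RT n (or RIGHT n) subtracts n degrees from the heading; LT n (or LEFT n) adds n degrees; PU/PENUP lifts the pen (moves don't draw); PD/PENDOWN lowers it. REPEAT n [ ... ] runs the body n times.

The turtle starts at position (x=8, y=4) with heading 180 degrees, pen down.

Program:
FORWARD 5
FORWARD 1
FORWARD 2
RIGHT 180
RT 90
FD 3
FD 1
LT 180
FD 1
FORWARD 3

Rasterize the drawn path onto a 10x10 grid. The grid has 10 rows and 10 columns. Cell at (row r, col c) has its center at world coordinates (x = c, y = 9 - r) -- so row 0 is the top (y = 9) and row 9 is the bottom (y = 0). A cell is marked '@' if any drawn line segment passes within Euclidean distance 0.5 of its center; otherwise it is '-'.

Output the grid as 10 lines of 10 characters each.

Answer: ----------
----------
----------
----------
----------
@@@@@@@@@-
@---------
@---------
@---------
@---------

Derivation:
Segment 0: (8,4) -> (3,4)
Segment 1: (3,4) -> (2,4)
Segment 2: (2,4) -> (0,4)
Segment 3: (0,4) -> (0,1)
Segment 4: (0,1) -> (0,0)
Segment 5: (0,0) -> (0,1)
Segment 6: (0,1) -> (0,4)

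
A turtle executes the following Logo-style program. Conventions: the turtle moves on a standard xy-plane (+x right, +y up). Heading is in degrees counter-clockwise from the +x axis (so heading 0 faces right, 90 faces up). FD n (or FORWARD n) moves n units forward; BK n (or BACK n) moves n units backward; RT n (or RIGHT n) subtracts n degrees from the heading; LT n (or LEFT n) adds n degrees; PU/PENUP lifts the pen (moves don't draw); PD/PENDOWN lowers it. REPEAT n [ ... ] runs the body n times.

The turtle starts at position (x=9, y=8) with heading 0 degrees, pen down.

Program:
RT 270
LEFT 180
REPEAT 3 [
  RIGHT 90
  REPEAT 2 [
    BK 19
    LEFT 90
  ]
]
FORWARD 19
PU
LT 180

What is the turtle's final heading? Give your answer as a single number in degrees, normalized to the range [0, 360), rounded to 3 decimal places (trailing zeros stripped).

Answer: 0

Derivation:
Executing turtle program step by step:
Start: pos=(9,8), heading=0, pen down
RT 270: heading 0 -> 90
LT 180: heading 90 -> 270
REPEAT 3 [
  -- iteration 1/3 --
  RT 90: heading 270 -> 180
  REPEAT 2 [
    -- iteration 1/2 --
    BK 19: (9,8) -> (28,8) [heading=180, draw]
    LT 90: heading 180 -> 270
    -- iteration 2/2 --
    BK 19: (28,8) -> (28,27) [heading=270, draw]
    LT 90: heading 270 -> 0
  ]
  -- iteration 2/3 --
  RT 90: heading 0 -> 270
  REPEAT 2 [
    -- iteration 1/2 --
    BK 19: (28,27) -> (28,46) [heading=270, draw]
    LT 90: heading 270 -> 0
    -- iteration 2/2 --
    BK 19: (28,46) -> (9,46) [heading=0, draw]
    LT 90: heading 0 -> 90
  ]
  -- iteration 3/3 --
  RT 90: heading 90 -> 0
  REPEAT 2 [
    -- iteration 1/2 --
    BK 19: (9,46) -> (-10,46) [heading=0, draw]
    LT 90: heading 0 -> 90
    -- iteration 2/2 --
    BK 19: (-10,46) -> (-10,27) [heading=90, draw]
    LT 90: heading 90 -> 180
  ]
]
FD 19: (-10,27) -> (-29,27) [heading=180, draw]
PU: pen up
LT 180: heading 180 -> 0
Final: pos=(-29,27), heading=0, 7 segment(s) drawn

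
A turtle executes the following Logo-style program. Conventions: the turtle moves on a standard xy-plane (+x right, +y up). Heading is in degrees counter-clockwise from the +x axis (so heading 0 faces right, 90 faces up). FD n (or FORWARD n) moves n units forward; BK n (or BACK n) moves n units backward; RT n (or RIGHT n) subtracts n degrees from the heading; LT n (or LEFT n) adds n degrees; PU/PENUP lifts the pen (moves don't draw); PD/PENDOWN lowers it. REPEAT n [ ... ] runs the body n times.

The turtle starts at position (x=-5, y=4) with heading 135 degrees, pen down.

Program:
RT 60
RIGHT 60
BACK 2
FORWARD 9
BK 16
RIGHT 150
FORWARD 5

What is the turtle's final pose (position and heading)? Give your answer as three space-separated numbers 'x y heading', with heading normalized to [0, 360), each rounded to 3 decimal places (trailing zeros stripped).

Answer: -17.229 -1.865 225

Derivation:
Executing turtle program step by step:
Start: pos=(-5,4), heading=135, pen down
RT 60: heading 135 -> 75
RT 60: heading 75 -> 15
BK 2: (-5,4) -> (-6.932,3.482) [heading=15, draw]
FD 9: (-6.932,3.482) -> (1.761,5.812) [heading=15, draw]
BK 16: (1.761,5.812) -> (-13.693,1.671) [heading=15, draw]
RT 150: heading 15 -> 225
FD 5: (-13.693,1.671) -> (-17.229,-1.865) [heading=225, draw]
Final: pos=(-17.229,-1.865), heading=225, 4 segment(s) drawn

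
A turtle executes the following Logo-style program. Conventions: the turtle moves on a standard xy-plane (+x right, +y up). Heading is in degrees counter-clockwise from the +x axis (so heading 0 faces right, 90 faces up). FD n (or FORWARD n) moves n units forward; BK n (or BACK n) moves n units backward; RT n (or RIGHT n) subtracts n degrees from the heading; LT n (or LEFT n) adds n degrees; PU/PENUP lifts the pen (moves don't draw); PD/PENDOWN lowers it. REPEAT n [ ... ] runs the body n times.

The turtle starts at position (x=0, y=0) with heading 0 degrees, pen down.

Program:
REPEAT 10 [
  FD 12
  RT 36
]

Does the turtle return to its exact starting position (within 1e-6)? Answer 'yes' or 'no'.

Executing turtle program step by step:
Start: pos=(0,0), heading=0, pen down
REPEAT 10 [
  -- iteration 1/10 --
  FD 12: (0,0) -> (12,0) [heading=0, draw]
  RT 36: heading 0 -> 324
  -- iteration 2/10 --
  FD 12: (12,0) -> (21.708,-7.053) [heading=324, draw]
  RT 36: heading 324 -> 288
  -- iteration 3/10 --
  FD 12: (21.708,-7.053) -> (25.416,-18.466) [heading=288, draw]
  RT 36: heading 288 -> 252
  -- iteration 4/10 --
  FD 12: (25.416,-18.466) -> (21.708,-29.879) [heading=252, draw]
  RT 36: heading 252 -> 216
  -- iteration 5/10 --
  FD 12: (21.708,-29.879) -> (12,-36.932) [heading=216, draw]
  RT 36: heading 216 -> 180
  -- iteration 6/10 --
  FD 12: (12,-36.932) -> (0,-36.932) [heading=180, draw]
  RT 36: heading 180 -> 144
  -- iteration 7/10 --
  FD 12: (0,-36.932) -> (-9.708,-29.879) [heading=144, draw]
  RT 36: heading 144 -> 108
  -- iteration 8/10 --
  FD 12: (-9.708,-29.879) -> (-13.416,-18.466) [heading=108, draw]
  RT 36: heading 108 -> 72
  -- iteration 9/10 --
  FD 12: (-13.416,-18.466) -> (-9.708,-7.053) [heading=72, draw]
  RT 36: heading 72 -> 36
  -- iteration 10/10 --
  FD 12: (-9.708,-7.053) -> (0,0) [heading=36, draw]
  RT 36: heading 36 -> 0
]
Final: pos=(0,0), heading=0, 10 segment(s) drawn

Start position: (0, 0)
Final position: (0, 0)
Distance = 0; < 1e-6 -> CLOSED

Answer: yes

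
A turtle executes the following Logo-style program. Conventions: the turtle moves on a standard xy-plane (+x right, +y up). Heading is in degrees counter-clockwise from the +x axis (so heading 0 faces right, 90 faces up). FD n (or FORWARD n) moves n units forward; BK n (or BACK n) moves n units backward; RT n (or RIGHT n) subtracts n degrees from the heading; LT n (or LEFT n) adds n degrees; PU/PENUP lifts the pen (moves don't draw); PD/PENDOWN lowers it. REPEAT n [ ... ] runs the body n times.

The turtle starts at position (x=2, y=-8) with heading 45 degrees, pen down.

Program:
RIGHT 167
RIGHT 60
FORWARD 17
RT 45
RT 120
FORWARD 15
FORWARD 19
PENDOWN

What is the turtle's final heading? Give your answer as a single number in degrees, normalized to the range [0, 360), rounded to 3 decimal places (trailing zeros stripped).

Answer: 13

Derivation:
Executing turtle program step by step:
Start: pos=(2,-8), heading=45, pen down
RT 167: heading 45 -> 238
RT 60: heading 238 -> 178
FD 17: (2,-8) -> (-14.99,-7.407) [heading=178, draw]
RT 45: heading 178 -> 133
RT 120: heading 133 -> 13
FD 15: (-14.99,-7.407) -> (-0.374,-4.032) [heading=13, draw]
FD 19: (-0.374,-4.032) -> (18.139,0.242) [heading=13, draw]
PD: pen down
Final: pos=(18.139,0.242), heading=13, 3 segment(s) drawn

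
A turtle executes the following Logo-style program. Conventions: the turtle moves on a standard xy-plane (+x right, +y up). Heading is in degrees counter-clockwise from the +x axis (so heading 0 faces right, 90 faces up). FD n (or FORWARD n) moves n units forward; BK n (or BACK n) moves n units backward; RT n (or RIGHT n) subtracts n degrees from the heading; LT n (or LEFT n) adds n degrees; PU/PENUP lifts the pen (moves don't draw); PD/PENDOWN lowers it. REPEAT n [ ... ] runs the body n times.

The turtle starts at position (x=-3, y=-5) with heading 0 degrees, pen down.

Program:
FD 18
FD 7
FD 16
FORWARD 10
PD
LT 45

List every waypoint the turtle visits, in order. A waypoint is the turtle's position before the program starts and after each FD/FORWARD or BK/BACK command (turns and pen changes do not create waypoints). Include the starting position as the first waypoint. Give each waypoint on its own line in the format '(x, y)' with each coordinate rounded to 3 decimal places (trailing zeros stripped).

Executing turtle program step by step:
Start: pos=(-3,-5), heading=0, pen down
FD 18: (-3,-5) -> (15,-5) [heading=0, draw]
FD 7: (15,-5) -> (22,-5) [heading=0, draw]
FD 16: (22,-5) -> (38,-5) [heading=0, draw]
FD 10: (38,-5) -> (48,-5) [heading=0, draw]
PD: pen down
LT 45: heading 0 -> 45
Final: pos=(48,-5), heading=45, 4 segment(s) drawn
Waypoints (5 total):
(-3, -5)
(15, -5)
(22, -5)
(38, -5)
(48, -5)

Answer: (-3, -5)
(15, -5)
(22, -5)
(38, -5)
(48, -5)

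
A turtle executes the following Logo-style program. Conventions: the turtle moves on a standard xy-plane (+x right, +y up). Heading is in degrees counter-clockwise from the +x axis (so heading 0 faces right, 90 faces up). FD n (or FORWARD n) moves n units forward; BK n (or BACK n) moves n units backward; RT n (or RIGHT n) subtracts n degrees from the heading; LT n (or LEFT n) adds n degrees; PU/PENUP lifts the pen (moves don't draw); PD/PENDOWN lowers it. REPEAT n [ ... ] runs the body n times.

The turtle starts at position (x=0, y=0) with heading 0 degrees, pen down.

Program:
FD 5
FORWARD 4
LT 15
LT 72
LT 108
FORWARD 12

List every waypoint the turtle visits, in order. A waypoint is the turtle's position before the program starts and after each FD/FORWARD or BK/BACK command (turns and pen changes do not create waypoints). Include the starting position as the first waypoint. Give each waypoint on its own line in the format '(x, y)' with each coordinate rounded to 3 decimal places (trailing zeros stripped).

Executing turtle program step by step:
Start: pos=(0,0), heading=0, pen down
FD 5: (0,0) -> (5,0) [heading=0, draw]
FD 4: (5,0) -> (9,0) [heading=0, draw]
LT 15: heading 0 -> 15
LT 72: heading 15 -> 87
LT 108: heading 87 -> 195
FD 12: (9,0) -> (-2.591,-3.106) [heading=195, draw]
Final: pos=(-2.591,-3.106), heading=195, 3 segment(s) drawn
Waypoints (4 total):
(0, 0)
(5, 0)
(9, 0)
(-2.591, -3.106)

Answer: (0, 0)
(5, 0)
(9, 0)
(-2.591, -3.106)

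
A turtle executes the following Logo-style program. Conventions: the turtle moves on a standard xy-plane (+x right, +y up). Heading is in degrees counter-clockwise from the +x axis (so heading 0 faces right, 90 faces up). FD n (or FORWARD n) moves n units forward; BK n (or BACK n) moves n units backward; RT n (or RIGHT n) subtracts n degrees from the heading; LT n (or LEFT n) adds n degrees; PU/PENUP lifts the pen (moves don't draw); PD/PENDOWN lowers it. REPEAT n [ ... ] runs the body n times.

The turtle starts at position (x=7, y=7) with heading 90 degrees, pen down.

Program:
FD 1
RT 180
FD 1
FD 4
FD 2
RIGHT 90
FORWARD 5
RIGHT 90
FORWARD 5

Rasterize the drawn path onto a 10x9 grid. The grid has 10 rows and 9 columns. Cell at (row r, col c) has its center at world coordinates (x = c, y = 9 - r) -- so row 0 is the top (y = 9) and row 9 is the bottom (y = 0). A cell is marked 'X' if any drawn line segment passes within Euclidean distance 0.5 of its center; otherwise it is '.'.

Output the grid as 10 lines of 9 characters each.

Segment 0: (7,7) -> (7,8)
Segment 1: (7,8) -> (7,7)
Segment 2: (7,7) -> (7,3)
Segment 3: (7,3) -> (7,1)
Segment 4: (7,1) -> (2,1)
Segment 5: (2,1) -> (2,6)

Answer: .........
.......X.
.......X.
..X....X.
..X....X.
..X....X.
..X....X.
..X....X.
..XXXXXX.
.........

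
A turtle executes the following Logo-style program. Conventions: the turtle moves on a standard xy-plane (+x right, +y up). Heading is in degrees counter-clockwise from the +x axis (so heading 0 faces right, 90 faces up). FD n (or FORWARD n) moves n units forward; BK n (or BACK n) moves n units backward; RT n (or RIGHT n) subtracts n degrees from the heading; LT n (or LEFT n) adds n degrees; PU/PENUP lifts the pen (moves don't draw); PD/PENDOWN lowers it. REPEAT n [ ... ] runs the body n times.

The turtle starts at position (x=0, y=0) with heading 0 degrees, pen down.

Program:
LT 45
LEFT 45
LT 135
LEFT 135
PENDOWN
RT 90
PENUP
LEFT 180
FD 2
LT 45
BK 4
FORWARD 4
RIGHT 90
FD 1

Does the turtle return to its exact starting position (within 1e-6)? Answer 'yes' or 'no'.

Executing turtle program step by step:
Start: pos=(0,0), heading=0, pen down
LT 45: heading 0 -> 45
LT 45: heading 45 -> 90
LT 135: heading 90 -> 225
LT 135: heading 225 -> 0
PD: pen down
RT 90: heading 0 -> 270
PU: pen up
LT 180: heading 270 -> 90
FD 2: (0,0) -> (0,2) [heading=90, move]
LT 45: heading 90 -> 135
BK 4: (0,2) -> (2.828,-0.828) [heading=135, move]
FD 4: (2.828,-0.828) -> (0,2) [heading=135, move]
RT 90: heading 135 -> 45
FD 1: (0,2) -> (0.707,2.707) [heading=45, move]
Final: pos=(0.707,2.707), heading=45, 0 segment(s) drawn

Start position: (0, 0)
Final position: (0.707, 2.707)
Distance = 2.798; >= 1e-6 -> NOT closed

Answer: no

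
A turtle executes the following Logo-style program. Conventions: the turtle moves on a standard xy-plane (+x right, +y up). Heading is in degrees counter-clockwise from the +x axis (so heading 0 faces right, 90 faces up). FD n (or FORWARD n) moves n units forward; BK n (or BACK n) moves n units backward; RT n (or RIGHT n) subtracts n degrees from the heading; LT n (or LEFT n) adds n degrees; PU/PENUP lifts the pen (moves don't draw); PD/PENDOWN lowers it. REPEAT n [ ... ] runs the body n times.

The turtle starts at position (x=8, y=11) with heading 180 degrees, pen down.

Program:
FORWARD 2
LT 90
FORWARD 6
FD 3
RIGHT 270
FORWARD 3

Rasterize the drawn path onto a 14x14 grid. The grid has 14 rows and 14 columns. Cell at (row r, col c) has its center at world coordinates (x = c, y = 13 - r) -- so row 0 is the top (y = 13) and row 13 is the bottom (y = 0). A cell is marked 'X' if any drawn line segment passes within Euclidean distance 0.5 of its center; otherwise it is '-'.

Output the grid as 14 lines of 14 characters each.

Segment 0: (8,11) -> (6,11)
Segment 1: (6,11) -> (6,5)
Segment 2: (6,5) -> (6,2)
Segment 3: (6,2) -> (9,2)

Answer: --------------
--------------
------XXX-----
------X-------
------X-------
------X-------
------X-------
------X-------
------X-------
------X-------
------X-------
------XXXX----
--------------
--------------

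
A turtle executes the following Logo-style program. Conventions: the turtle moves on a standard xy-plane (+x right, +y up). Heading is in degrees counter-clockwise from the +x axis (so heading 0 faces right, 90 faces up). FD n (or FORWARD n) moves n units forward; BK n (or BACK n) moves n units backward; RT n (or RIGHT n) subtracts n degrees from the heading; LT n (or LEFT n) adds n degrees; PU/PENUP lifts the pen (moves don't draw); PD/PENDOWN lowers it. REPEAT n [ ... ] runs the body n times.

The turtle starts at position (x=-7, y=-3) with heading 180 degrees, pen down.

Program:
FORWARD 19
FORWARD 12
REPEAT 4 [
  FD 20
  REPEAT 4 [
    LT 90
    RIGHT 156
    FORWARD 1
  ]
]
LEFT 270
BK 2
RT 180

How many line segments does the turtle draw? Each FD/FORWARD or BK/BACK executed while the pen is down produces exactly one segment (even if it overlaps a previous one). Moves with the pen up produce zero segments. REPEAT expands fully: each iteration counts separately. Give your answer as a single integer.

Executing turtle program step by step:
Start: pos=(-7,-3), heading=180, pen down
FD 19: (-7,-3) -> (-26,-3) [heading=180, draw]
FD 12: (-26,-3) -> (-38,-3) [heading=180, draw]
REPEAT 4 [
  -- iteration 1/4 --
  FD 20: (-38,-3) -> (-58,-3) [heading=180, draw]
  REPEAT 4 [
    -- iteration 1/4 --
    LT 90: heading 180 -> 270
    RT 156: heading 270 -> 114
    FD 1: (-58,-3) -> (-58.407,-2.086) [heading=114, draw]
    -- iteration 2/4 --
    LT 90: heading 114 -> 204
    RT 156: heading 204 -> 48
    FD 1: (-58.407,-2.086) -> (-57.738,-1.343) [heading=48, draw]
    -- iteration 3/4 --
    LT 90: heading 48 -> 138
    RT 156: heading 138 -> 342
    FD 1: (-57.738,-1.343) -> (-56.787,-1.652) [heading=342, draw]
    -- iteration 4/4 --
    LT 90: heading 342 -> 72
    RT 156: heading 72 -> 276
    FD 1: (-56.787,-1.652) -> (-56.682,-2.647) [heading=276, draw]
  ]
  -- iteration 2/4 --
  FD 20: (-56.682,-2.647) -> (-54.591,-22.537) [heading=276, draw]
  REPEAT 4 [
    -- iteration 1/4 --
    LT 90: heading 276 -> 6
    RT 156: heading 6 -> 210
    FD 1: (-54.591,-22.537) -> (-55.457,-23.037) [heading=210, draw]
    -- iteration 2/4 --
    LT 90: heading 210 -> 300
    RT 156: heading 300 -> 144
    FD 1: (-55.457,-23.037) -> (-56.266,-22.45) [heading=144, draw]
    -- iteration 3/4 --
    LT 90: heading 144 -> 234
    RT 156: heading 234 -> 78
    FD 1: (-56.266,-22.45) -> (-56.059,-21.471) [heading=78, draw]
    -- iteration 4/4 --
    LT 90: heading 78 -> 168
    RT 156: heading 168 -> 12
    FD 1: (-56.059,-21.471) -> (-55.08,-21.263) [heading=12, draw]
  ]
  -- iteration 3/4 --
  FD 20: (-55.08,-21.263) -> (-35.517,-17.105) [heading=12, draw]
  REPEAT 4 [
    -- iteration 1/4 --
    LT 90: heading 12 -> 102
    RT 156: heading 102 -> 306
    FD 1: (-35.517,-17.105) -> (-34.93,-17.914) [heading=306, draw]
    -- iteration 2/4 --
    LT 90: heading 306 -> 36
    RT 156: heading 36 -> 240
    FD 1: (-34.93,-17.914) -> (-35.43,-18.78) [heading=240, draw]
    -- iteration 3/4 --
    LT 90: heading 240 -> 330
    RT 156: heading 330 -> 174
    FD 1: (-35.43,-18.78) -> (-36.424,-18.676) [heading=174, draw]
    -- iteration 4/4 --
    LT 90: heading 174 -> 264
    RT 156: heading 264 -> 108
    FD 1: (-36.424,-18.676) -> (-36.733,-17.725) [heading=108, draw]
  ]
  -- iteration 4/4 --
  FD 20: (-36.733,-17.725) -> (-42.914,1.296) [heading=108, draw]
  REPEAT 4 [
    -- iteration 1/4 --
    LT 90: heading 108 -> 198
    RT 156: heading 198 -> 42
    FD 1: (-42.914,1.296) -> (-42.17,1.966) [heading=42, draw]
    -- iteration 2/4 --
    LT 90: heading 42 -> 132
    RT 156: heading 132 -> 336
    FD 1: (-42.17,1.966) -> (-41.257,1.559) [heading=336, draw]
    -- iteration 3/4 --
    LT 90: heading 336 -> 66
    RT 156: heading 66 -> 270
    FD 1: (-41.257,1.559) -> (-41.257,0.559) [heading=270, draw]
    -- iteration 4/4 --
    LT 90: heading 270 -> 0
    RT 156: heading 0 -> 204
    FD 1: (-41.257,0.559) -> (-42.17,0.152) [heading=204, draw]
  ]
]
LT 270: heading 204 -> 114
BK 2: (-42.17,0.152) -> (-41.357,-1.675) [heading=114, draw]
RT 180: heading 114 -> 294
Final: pos=(-41.357,-1.675), heading=294, 23 segment(s) drawn
Segments drawn: 23

Answer: 23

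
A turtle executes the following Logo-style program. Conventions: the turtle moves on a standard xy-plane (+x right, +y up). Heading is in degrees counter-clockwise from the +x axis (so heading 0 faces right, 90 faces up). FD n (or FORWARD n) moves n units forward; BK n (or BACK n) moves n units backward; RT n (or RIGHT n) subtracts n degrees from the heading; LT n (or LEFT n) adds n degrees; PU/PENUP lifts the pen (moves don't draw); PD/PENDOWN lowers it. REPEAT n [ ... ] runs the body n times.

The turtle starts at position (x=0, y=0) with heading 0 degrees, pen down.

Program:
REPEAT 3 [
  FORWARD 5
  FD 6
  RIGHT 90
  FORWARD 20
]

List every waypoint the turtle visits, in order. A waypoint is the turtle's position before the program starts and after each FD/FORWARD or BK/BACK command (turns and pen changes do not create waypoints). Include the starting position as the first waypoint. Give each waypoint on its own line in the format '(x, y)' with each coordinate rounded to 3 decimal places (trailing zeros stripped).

Answer: (0, 0)
(5, 0)
(11, 0)
(11, -20)
(11, -25)
(11, -31)
(-9, -31)
(-14, -31)
(-20, -31)
(-20, -11)

Derivation:
Executing turtle program step by step:
Start: pos=(0,0), heading=0, pen down
REPEAT 3 [
  -- iteration 1/3 --
  FD 5: (0,0) -> (5,0) [heading=0, draw]
  FD 6: (5,0) -> (11,0) [heading=0, draw]
  RT 90: heading 0 -> 270
  FD 20: (11,0) -> (11,-20) [heading=270, draw]
  -- iteration 2/3 --
  FD 5: (11,-20) -> (11,-25) [heading=270, draw]
  FD 6: (11,-25) -> (11,-31) [heading=270, draw]
  RT 90: heading 270 -> 180
  FD 20: (11,-31) -> (-9,-31) [heading=180, draw]
  -- iteration 3/3 --
  FD 5: (-9,-31) -> (-14,-31) [heading=180, draw]
  FD 6: (-14,-31) -> (-20,-31) [heading=180, draw]
  RT 90: heading 180 -> 90
  FD 20: (-20,-31) -> (-20,-11) [heading=90, draw]
]
Final: pos=(-20,-11), heading=90, 9 segment(s) drawn
Waypoints (10 total):
(0, 0)
(5, 0)
(11, 0)
(11, -20)
(11, -25)
(11, -31)
(-9, -31)
(-14, -31)
(-20, -31)
(-20, -11)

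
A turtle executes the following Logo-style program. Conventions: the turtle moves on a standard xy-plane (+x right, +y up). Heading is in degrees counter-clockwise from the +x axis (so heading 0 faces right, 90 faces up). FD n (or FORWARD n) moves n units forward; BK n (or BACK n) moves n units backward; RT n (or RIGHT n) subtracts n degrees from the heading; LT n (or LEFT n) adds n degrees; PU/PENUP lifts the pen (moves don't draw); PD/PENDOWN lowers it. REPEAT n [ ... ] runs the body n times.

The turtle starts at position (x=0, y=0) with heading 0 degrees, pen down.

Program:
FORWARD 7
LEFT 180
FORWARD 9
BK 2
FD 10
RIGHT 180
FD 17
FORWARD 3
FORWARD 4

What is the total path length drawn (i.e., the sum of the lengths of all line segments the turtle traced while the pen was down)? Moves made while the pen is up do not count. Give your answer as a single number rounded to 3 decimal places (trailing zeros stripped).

Answer: 52

Derivation:
Executing turtle program step by step:
Start: pos=(0,0), heading=0, pen down
FD 7: (0,0) -> (7,0) [heading=0, draw]
LT 180: heading 0 -> 180
FD 9: (7,0) -> (-2,0) [heading=180, draw]
BK 2: (-2,0) -> (0,0) [heading=180, draw]
FD 10: (0,0) -> (-10,0) [heading=180, draw]
RT 180: heading 180 -> 0
FD 17: (-10,0) -> (7,0) [heading=0, draw]
FD 3: (7,0) -> (10,0) [heading=0, draw]
FD 4: (10,0) -> (14,0) [heading=0, draw]
Final: pos=(14,0), heading=0, 7 segment(s) drawn

Segment lengths:
  seg 1: (0,0) -> (7,0), length = 7
  seg 2: (7,0) -> (-2,0), length = 9
  seg 3: (-2,0) -> (0,0), length = 2
  seg 4: (0,0) -> (-10,0), length = 10
  seg 5: (-10,0) -> (7,0), length = 17
  seg 6: (7,0) -> (10,0), length = 3
  seg 7: (10,0) -> (14,0), length = 4
Total = 52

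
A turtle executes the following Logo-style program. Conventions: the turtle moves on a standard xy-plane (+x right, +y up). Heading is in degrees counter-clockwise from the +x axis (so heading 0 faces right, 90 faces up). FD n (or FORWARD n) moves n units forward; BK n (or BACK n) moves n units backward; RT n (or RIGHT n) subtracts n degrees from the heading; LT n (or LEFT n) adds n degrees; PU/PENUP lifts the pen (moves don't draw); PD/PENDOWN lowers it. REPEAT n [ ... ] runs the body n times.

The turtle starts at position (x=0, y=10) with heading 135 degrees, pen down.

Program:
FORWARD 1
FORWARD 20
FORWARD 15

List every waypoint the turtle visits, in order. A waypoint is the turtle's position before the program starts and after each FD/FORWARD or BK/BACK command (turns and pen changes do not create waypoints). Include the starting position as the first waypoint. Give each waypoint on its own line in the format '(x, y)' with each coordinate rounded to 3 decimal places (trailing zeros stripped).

Executing turtle program step by step:
Start: pos=(0,10), heading=135, pen down
FD 1: (0,10) -> (-0.707,10.707) [heading=135, draw]
FD 20: (-0.707,10.707) -> (-14.849,24.849) [heading=135, draw]
FD 15: (-14.849,24.849) -> (-25.456,35.456) [heading=135, draw]
Final: pos=(-25.456,35.456), heading=135, 3 segment(s) drawn
Waypoints (4 total):
(0, 10)
(-0.707, 10.707)
(-14.849, 24.849)
(-25.456, 35.456)

Answer: (0, 10)
(-0.707, 10.707)
(-14.849, 24.849)
(-25.456, 35.456)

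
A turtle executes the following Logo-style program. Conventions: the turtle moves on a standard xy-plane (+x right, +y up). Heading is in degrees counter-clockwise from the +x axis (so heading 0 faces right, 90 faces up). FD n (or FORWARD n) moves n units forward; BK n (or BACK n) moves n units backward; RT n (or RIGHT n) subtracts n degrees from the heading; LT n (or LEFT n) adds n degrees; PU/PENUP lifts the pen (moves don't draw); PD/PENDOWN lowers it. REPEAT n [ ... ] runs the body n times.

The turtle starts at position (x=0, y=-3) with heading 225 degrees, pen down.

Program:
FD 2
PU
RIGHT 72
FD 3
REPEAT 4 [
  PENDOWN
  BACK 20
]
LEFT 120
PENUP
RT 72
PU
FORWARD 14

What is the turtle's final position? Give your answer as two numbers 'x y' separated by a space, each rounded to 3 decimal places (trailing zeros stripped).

Answer: 54.123 -44.389

Derivation:
Executing turtle program step by step:
Start: pos=(0,-3), heading=225, pen down
FD 2: (0,-3) -> (-1.414,-4.414) [heading=225, draw]
PU: pen up
RT 72: heading 225 -> 153
FD 3: (-1.414,-4.414) -> (-4.087,-3.052) [heading=153, move]
REPEAT 4 [
  -- iteration 1/4 --
  PD: pen down
  BK 20: (-4.087,-3.052) -> (13.733,-12.132) [heading=153, draw]
  -- iteration 2/4 --
  PD: pen down
  BK 20: (13.733,-12.132) -> (31.553,-21.212) [heading=153, draw]
  -- iteration 3/4 --
  PD: pen down
  BK 20: (31.553,-21.212) -> (49.373,-30.292) [heading=153, draw]
  -- iteration 4/4 --
  PD: pen down
  BK 20: (49.373,-30.292) -> (67.193,-39.371) [heading=153, draw]
]
LT 120: heading 153 -> 273
PU: pen up
RT 72: heading 273 -> 201
PU: pen up
FD 14: (67.193,-39.371) -> (54.123,-44.389) [heading=201, move]
Final: pos=(54.123,-44.389), heading=201, 5 segment(s) drawn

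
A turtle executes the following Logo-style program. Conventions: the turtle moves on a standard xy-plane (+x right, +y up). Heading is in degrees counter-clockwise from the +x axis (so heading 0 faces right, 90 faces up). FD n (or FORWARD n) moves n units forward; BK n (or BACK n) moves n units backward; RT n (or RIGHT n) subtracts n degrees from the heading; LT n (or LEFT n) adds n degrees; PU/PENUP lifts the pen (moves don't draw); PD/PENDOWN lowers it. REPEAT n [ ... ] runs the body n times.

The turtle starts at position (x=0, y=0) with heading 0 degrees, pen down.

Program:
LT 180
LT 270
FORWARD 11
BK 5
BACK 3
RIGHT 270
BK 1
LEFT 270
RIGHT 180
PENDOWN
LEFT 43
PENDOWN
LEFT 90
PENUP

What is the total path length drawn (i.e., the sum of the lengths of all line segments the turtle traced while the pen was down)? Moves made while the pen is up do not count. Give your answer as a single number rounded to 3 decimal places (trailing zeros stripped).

Executing turtle program step by step:
Start: pos=(0,0), heading=0, pen down
LT 180: heading 0 -> 180
LT 270: heading 180 -> 90
FD 11: (0,0) -> (0,11) [heading=90, draw]
BK 5: (0,11) -> (0,6) [heading=90, draw]
BK 3: (0,6) -> (0,3) [heading=90, draw]
RT 270: heading 90 -> 180
BK 1: (0,3) -> (1,3) [heading=180, draw]
LT 270: heading 180 -> 90
RT 180: heading 90 -> 270
PD: pen down
LT 43: heading 270 -> 313
PD: pen down
LT 90: heading 313 -> 43
PU: pen up
Final: pos=(1,3), heading=43, 4 segment(s) drawn

Segment lengths:
  seg 1: (0,0) -> (0,11), length = 11
  seg 2: (0,11) -> (0,6), length = 5
  seg 3: (0,6) -> (0,3), length = 3
  seg 4: (0,3) -> (1,3), length = 1
Total = 20

Answer: 20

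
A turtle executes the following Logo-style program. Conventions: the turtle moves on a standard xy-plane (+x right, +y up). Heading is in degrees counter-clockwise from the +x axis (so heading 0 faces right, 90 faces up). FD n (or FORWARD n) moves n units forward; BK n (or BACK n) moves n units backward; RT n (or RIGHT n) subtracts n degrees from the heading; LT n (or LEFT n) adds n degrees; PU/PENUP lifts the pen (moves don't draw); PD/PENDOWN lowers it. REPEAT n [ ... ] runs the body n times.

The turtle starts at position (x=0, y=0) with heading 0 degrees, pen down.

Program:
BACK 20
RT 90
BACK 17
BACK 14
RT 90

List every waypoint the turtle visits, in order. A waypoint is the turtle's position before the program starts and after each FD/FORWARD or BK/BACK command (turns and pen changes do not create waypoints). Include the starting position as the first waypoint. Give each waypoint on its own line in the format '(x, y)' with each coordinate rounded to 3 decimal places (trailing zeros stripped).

Answer: (0, 0)
(-20, 0)
(-20, 17)
(-20, 31)

Derivation:
Executing turtle program step by step:
Start: pos=(0,0), heading=0, pen down
BK 20: (0,0) -> (-20,0) [heading=0, draw]
RT 90: heading 0 -> 270
BK 17: (-20,0) -> (-20,17) [heading=270, draw]
BK 14: (-20,17) -> (-20,31) [heading=270, draw]
RT 90: heading 270 -> 180
Final: pos=(-20,31), heading=180, 3 segment(s) drawn
Waypoints (4 total):
(0, 0)
(-20, 0)
(-20, 17)
(-20, 31)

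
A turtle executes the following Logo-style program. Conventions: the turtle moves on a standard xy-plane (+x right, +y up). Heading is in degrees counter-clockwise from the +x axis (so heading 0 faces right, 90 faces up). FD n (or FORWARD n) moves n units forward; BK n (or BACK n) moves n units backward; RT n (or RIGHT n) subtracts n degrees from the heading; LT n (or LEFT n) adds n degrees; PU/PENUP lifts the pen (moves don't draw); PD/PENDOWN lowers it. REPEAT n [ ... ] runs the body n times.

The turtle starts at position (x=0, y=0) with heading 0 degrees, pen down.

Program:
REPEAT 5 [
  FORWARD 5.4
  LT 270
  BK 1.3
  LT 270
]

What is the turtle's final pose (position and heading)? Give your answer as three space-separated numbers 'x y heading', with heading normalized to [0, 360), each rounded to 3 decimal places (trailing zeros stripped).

Answer: 5.4 1.3 180

Derivation:
Executing turtle program step by step:
Start: pos=(0,0), heading=0, pen down
REPEAT 5 [
  -- iteration 1/5 --
  FD 5.4: (0,0) -> (5.4,0) [heading=0, draw]
  LT 270: heading 0 -> 270
  BK 1.3: (5.4,0) -> (5.4,1.3) [heading=270, draw]
  LT 270: heading 270 -> 180
  -- iteration 2/5 --
  FD 5.4: (5.4,1.3) -> (0,1.3) [heading=180, draw]
  LT 270: heading 180 -> 90
  BK 1.3: (0,1.3) -> (0,0) [heading=90, draw]
  LT 270: heading 90 -> 0
  -- iteration 3/5 --
  FD 5.4: (0,0) -> (5.4,0) [heading=0, draw]
  LT 270: heading 0 -> 270
  BK 1.3: (5.4,0) -> (5.4,1.3) [heading=270, draw]
  LT 270: heading 270 -> 180
  -- iteration 4/5 --
  FD 5.4: (5.4,1.3) -> (0,1.3) [heading=180, draw]
  LT 270: heading 180 -> 90
  BK 1.3: (0,1.3) -> (0,0) [heading=90, draw]
  LT 270: heading 90 -> 0
  -- iteration 5/5 --
  FD 5.4: (0,0) -> (5.4,0) [heading=0, draw]
  LT 270: heading 0 -> 270
  BK 1.3: (5.4,0) -> (5.4,1.3) [heading=270, draw]
  LT 270: heading 270 -> 180
]
Final: pos=(5.4,1.3), heading=180, 10 segment(s) drawn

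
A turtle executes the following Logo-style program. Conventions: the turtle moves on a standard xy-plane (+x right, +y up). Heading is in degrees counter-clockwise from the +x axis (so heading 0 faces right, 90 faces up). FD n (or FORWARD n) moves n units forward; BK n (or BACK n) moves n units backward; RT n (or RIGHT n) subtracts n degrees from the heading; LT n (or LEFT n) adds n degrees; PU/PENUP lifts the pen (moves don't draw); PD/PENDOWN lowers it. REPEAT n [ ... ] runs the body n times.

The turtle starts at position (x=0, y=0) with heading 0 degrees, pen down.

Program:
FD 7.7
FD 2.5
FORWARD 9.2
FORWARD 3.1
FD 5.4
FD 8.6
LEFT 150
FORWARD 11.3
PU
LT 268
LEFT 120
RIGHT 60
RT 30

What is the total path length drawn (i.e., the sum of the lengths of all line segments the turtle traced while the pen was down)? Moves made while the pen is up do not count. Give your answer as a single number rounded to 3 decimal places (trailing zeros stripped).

Executing turtle program step by step:
Start: pos=(0,0), heading=0, pen down
FD 7.7: (0,0) -> (7.7,0) [heading=0, draw]
FD 2.5: (7.7,0) -> (10.2,0) [heading=0, draw]
FD 9.2: (10.2,0) -> (19.4,0) [heading=0, draw]
FD 3.1: (19.4,0) -> (22.5,0) [heading=0, draw]
FD 5.4: (22.5,0) -> (27.9,0) [heading=0, draw]
FD 8.6: (27.9,0) -> (36.5,0) [heading=0, draw]
LT 150: heading 0 -> 150
FD 11.3: (36.5,0) -> (26.714,5.65) [heading=150, draw]
PU: pen up
LT 268: heading 150 -> 58
LT 120: heading 58 -> 178
RT 60: heading 178 -> 118
RT 30: heading 118 -> 88
Final: pos=(26.714,5.65), heading=88, 7 segment(s) drawn

Segment lengths:
  seg 1: (0,0) -> (7.7,0), length = 7.7
  seg 2: (7.7,0) -> (10.2,0), length = 2.5
  seg 3: (10.2,0) -> (19.4,0), length = 9.2
  seg 4: (19.4,0) -> (22.5,0), length = 3.1
  seg 5: (22.5,0) -> (27.9,0), length = 5.4
  seg 6: (27.9,0) -> (36.5,0), length = 8.6
  seg 7: (36.5,0) -> (26.714,5.65), length = 11.3
Total = 47.8

Answer: 47.8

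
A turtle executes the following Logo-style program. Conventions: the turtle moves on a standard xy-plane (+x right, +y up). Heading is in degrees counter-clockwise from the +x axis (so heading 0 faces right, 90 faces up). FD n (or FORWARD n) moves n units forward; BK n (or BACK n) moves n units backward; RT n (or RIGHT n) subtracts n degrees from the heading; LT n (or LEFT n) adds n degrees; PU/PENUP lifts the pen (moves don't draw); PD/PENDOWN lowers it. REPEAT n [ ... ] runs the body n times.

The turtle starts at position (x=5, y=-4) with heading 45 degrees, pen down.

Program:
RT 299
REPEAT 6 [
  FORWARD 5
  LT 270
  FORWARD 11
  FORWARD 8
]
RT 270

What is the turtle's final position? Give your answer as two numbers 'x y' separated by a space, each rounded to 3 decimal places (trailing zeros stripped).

Executing turtle program step by step:
Start: pos=(5,-4), heading=45, pen down
RT 299: heading 45 -> 106
REPEAT 6 [
  -- iteration 1/6 --
  FD 5: (5,-4) -> (3.622,0.806) [heading=106, draw]
  LT 270: heading 106 -> 16
  FD 11: (3.622,0.806) -> (14.196,3.838) [heading=16, draw]
  FD 8: (14.196,3.838) -> (21.886,6.043) [heading=16, draw]
  -- iteration 2/6 --
  FD 5: (21.886,6.043) -> (26.692,7.422) [heading=16, draw]
  LT 270: heading 16 -> 286
  FD 11: (26.692,7.422) -> (29.724,-3.152) [heading=286, draw]
  FD 8: (29.724,-3.152) -> (31.929,-10.842) [heading=286, draw]
  -- iteration 3/6 --
  FD 5: (31.929,-10.842) -> (33.307,-15.649) [heading=286, draw]
  LT 270: heading 286 -> 196
  FD 11: (33.307,-15.649) -> (22.734,-18.681) [heading=196, draw]
  FD 8: (22.734,-18.681) -> (15.043,-20.886) [heading=196, draw]
  -- iteration 4/6 --
  FD 5: (15.043,-20.886) -> (10.237,-22.264) [heading=196, draw]
  LT 270: heading 196 -> 106
  FD 11: (10.237,-22.264) -> (7.205,-11.69) [heading=106, draw]
  FD 8: (7.205,-11.69) -> (5,-4) [heading=106, draw]
  -- iteration 5/6 --
  FD 5: (5,-4) -> (3.622,0.806) [heading=106, draw]
  LT 270: heading 106 -> 16
  FD 11: (3.622,0.806) -> (14.196,3.838) [heading=16, draw]
  FD 8: (14.196,3.838) -> (21.886,6.043) [heading=16, draw]
  -- iteration 6/6 --
  FD 5: (21.886,6.043) -> (26.692,7.422) [heading=16, draw]
  LT 270: heading 16 -> 286
  FD 11: (26.692,7.422) -> (29.724,-3.152) [heading=286, draw]
  FD 8: (29.724,-3.152) -> (31.929,-10.842) [heading=286, draw]
]
RT 270: heading 286 -> 16
Final: pos=(31.929,-10.842), heading=16, 18 segment(s) drawn

Answer: 31.929 -10.842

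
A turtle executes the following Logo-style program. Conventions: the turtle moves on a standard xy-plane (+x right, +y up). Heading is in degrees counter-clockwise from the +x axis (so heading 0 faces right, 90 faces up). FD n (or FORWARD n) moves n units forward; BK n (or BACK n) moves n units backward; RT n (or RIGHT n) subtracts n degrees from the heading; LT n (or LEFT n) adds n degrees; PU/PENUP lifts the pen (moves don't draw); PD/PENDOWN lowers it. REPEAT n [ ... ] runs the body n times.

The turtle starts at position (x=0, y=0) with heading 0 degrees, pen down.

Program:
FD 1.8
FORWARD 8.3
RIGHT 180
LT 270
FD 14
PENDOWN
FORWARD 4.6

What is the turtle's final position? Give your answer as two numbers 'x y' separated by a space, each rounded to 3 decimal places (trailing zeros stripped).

Executing turtle program step by step:
Start: pos=(0,0), heading=0, pen down
FD 1.8: (0,0) -> (1.8,0) [heading=0, draw]
FD 8.3: (1.8,0) -> (10.1,0) [heading=0, draw]
RT 180: heading 0 -> 180
LT 270: heading 180 -> 90
FD 14: (10.1,0) -> (10.1,14) [heading=90, draw]
PD: pen down
FD 4.6: (10.1,14) -> (10.1,18.6) [heading=90, draw]
Final: pos=(10.1,18.6), heading=90, 4 segment(s) drawn

Answer: 10.1 18.6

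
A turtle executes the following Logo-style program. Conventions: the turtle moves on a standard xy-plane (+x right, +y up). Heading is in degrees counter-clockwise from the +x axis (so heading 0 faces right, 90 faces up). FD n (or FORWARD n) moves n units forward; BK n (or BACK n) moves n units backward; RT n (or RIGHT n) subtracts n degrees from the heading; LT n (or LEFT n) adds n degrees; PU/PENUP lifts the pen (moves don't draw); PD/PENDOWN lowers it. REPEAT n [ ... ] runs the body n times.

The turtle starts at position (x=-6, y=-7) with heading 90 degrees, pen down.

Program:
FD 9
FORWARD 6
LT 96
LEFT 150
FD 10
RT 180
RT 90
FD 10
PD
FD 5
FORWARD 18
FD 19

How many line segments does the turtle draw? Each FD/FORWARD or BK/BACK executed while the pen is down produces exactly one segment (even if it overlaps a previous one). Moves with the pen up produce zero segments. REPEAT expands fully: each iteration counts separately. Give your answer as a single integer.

Answer: 7

Derivation:
Executing turtle program step by step:
Start: pos=(-6,-7), heading=90, pen down
FD 9: (-6,-7) -> (-6,2) [heading=90, draw]
FD 6: (-6,2) -> (-6,8) [heading=90, draw]
LT 96: heading 90 -> 186
LT 150: heading 186 -> 336
FD 10: (-6,8) -> (3.135,3.933) [heading=336, draw]
RT 180: heading 336 -> 156
RT 90: heading 156 -> 66
FD 10: (3.135,3.933) -> (7.203,13.068) [heading=66, draw]
PD: pen down
FD 5: (7.203,13.068) -> (9.237,17.636) [heading=66, draw]
FD 18: (9.237,17.636) -> (16.558,34.08) [heading=66, draw]
FD 19: (16.558,34.08) -> (24.286,51.437) [heading=66, draw]
Final: pos=(24.286,51.437), heading=66, 7 segment(s) drawn
Segments drawn: 7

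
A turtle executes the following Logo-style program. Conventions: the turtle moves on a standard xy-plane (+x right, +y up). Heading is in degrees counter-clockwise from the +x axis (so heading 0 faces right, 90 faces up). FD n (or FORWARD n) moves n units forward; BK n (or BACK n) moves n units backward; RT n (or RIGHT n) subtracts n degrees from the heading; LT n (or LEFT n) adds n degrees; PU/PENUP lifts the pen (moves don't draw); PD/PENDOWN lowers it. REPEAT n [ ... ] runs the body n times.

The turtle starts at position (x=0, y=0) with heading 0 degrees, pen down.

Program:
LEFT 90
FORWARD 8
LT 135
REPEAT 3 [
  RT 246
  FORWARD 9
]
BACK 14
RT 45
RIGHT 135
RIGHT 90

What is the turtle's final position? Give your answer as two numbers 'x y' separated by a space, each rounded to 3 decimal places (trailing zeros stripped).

Executing turtle program step by step:
Start: pos=(0,0), heading=0, pen down
LT 90: heading 0 -> 90
FD 8: (0,0) -> (0,8) [heading=90, draw]
LT 135: heading 90 -> 225
REPEAT 3 [
  -- iteration 1/3 --
  RT 246: heading 225 -> 339
  FD 9: (0,8) -> (8.402,4.775) [heading=339, draw]
  -- iteration 2/3 --
  RT 246: heading 339 -> 93
  FD 9: (8.402,4.775) -> (7.931,13.762) [heading=93, draw]
  -- iteration 3/3 --
  RT 246: heading 93 -> 207
  FD 9: (7.931,13.762) -> (-0.088,9.676) [heading=207, draw]
]
BK 14: (-0.088,9.676) -> (12.386,16.032) [heading=207, draw]
RT 45: heading 207 -> 162
RT 135: heading 162 -> 27
RT 90: heading 27 -> 297
Final: pos=(12.386,16.032), heading=297, 5 segment(s) drawn

Answer: 12.386 16.032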